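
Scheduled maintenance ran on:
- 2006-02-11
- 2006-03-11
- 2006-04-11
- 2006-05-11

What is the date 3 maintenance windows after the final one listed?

The day-of-month is always 11 (28, 31, 30 days between events).
So this recurs on the 11th of each month.
June 2006: 2006-06-11.
July 2006: 2006-07-11.
August 2006: 2006-08-11.

2006-08-11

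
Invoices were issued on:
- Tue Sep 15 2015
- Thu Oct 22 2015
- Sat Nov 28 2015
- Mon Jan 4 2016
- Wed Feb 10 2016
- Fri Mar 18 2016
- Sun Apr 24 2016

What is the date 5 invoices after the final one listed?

Wed Oct 26 2016

Every event comes 37 days after the last (37, 37, 37, 37, 37, 37).
Sun Apr 24 2016 + 37 days = Tue May 31 2016.
Tue May 31 2016 + 37 days = Thu Jul 7 2016.
Thu Jul 7 2016 + 37 days = Sat Aug 13 2016.
Sat Aug 13 2016 + 37 days = Mon Sep 19 2016.
Mon Sep 19 2016 + 37 days = Wed Oct 26 2016.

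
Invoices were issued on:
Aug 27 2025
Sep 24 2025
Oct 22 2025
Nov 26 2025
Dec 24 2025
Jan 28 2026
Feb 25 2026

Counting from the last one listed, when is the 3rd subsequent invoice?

These are Wednesdays at 28- or 35-day spacing (28, 28, 35, 28, 35, 28).
The pattern: 4th Wednesday of the month.
4th Wednesday of March 2026: Mar 25 2026.
4th Wednesday of April 2026: Apr 22 2026.
May 2026 — 4th Wednesday is May 27 2026.

May 27 2026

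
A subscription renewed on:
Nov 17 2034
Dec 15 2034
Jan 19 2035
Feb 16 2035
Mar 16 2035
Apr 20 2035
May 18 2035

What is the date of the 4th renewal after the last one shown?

These are Fridays at 28- or 35-day spacing (28, 35, 28, 28, 35, 28).
The pattern: 3rd Friday of the month.
June 2035 — 3rd Friday is Jun 15 2035.
July 2035 — 3rd Friday is Jul 20 2035.
3rd Friday of August 2035: Aug 17 2035.
September 2035 — 3rd Friday is Sep 21 2035.

Sep 21 2035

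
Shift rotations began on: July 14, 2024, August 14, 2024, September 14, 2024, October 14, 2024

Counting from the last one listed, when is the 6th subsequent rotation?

Each date is the 14th; the gaps (31, 31, 30) track the month lengths.
The rule is the 14th of each month.
Next: November 2024 → November 14, 2024.
Next: December 2024 → December 14, 2024.
Next: January 2025 → January 14, 2025.
February 2025: February 14, 2025.
March 2025: March 14, 2025.
Next: April 2025 → April 14, 2025.

April 14, 2025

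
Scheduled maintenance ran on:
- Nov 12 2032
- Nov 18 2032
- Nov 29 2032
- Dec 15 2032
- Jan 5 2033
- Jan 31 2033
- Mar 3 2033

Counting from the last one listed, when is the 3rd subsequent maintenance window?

Intervals are 6, 11, 16, 21, 26, 31 days — an arithmetic progression with common difference 5.
Next gap: 36 days. Mar 3 2033 + 36 days = Apr 8 2033.
Next gap: 41 days. Apr 8 2033 + 41 days = May 19 2033.
Next gap: 46 days. May 19 2033 + 46 days = Jul 4 2033.

Jul 4 2033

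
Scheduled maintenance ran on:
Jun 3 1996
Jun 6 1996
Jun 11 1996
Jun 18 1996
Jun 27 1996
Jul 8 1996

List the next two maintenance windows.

Jul 21 1996, Aug 5 1996

Gaps: 3, 5, 7, 9, 11 days — each gap is 2 larger than the previous one.
Next gap: 13 days. Jul 8 1996 + 13 days = Jul 21 1996.
Next gap: 15 days. Jul 21 1996 + 15 days = Aug 5 1996.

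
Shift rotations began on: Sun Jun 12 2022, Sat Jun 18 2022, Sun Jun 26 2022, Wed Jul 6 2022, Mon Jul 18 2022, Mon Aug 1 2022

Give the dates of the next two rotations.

Intervals are 6, 8, 10, 12, 14 days — an arithmetic progression with common difference 2.
Next gap: 16 days. Mon Aug 1 2022 + 16 days = Wed Aug 17 2022.
Next gap: 18 days. Wed Aug 17 2022 + 18 days = Sun Sep 4 2022.

Wed Aug 17 2022, Sun Sep 4 2022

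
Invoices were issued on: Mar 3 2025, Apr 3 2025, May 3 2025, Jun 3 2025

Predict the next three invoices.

Gaps: 31, 30, 31 days — not constant. Every event is on the 3rd of the month.
Pattern: the 3rd of each month.
July 2025: Jul 3 2025.
Next: August 2025 → Aug 3 2025.
September 2025: Sep 3 2025.

Jul 3 2025, Aug 3 2025, Sep 3 2025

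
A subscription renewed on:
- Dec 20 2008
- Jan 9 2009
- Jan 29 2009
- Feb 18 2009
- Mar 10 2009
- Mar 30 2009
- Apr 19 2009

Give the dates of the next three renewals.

Every event comes 20 days after the last (20, 20, 20, 20, 20, 20).
Apr 19 2009 + 20 days = May 9 2009.
May 9 2009 + 20 days = May 29 2009.
May 29 2009 + 20 days = Jun 18 2009.

May 9 2009, May 29 2009, Jun 18 2009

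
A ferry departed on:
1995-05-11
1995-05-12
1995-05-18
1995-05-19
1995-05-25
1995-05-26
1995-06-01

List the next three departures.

1995-06-02, 1995-06-08, 1995-06-09

Gaps: 1, 6, 1, 6, 1, 6 days — not constant, but cyclic with period 2.
The events fall on every Thursday and Friday.
The following Friday is 1995-06-02.
Next Thursday: 1995-06-08.
The following Friday is 1995-06-09.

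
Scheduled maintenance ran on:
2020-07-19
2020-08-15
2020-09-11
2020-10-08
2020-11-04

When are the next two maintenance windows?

2020-12-01, 2020-12-28

Gaps between consecutive events: 27, 27, 27, 27 days — a constant 27-day interval.
2020-11-04 + 27 days = 2020-12-01.
2020-12-01 + 27 days = 2020-12-28.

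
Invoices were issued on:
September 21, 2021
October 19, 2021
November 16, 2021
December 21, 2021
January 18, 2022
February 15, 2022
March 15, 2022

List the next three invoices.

April 19, 2022; May 17, 2022; June 21, 2022

All dates are Tuesdays, 28, 28, 35, 28, 28, 28 days apart.
Specifically, the 3rd Tuesday of each month.
3rd Tuesday of April 2022: April 19, 2022.
May 2022 — 3rd Tuesday is May 17, 2022.
3rd Tuesday of June 2022: June 21, 2022.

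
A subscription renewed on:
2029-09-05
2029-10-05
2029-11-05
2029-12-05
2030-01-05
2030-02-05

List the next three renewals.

2030-03-05, 2030-04-05, 2030-05-05

Gaps: 30, 31, 30, 31, 31 days — not constant. Every event is on the 5th of the month.
Pattern: the 5th of each month.
Next: March 2030 → 2030-03-05.
Next: April 2030 → 2030-04-05.
May 2030: 2030-05-05.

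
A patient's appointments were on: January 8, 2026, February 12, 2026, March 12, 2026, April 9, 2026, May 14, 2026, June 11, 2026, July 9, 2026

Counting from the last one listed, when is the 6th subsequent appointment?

January 14, 2027

Gaps: 35, 28, 28, 35, 28, 28 days — a mix of 28 and 35. Every date is a Thursday.
Each is the 2nd Thursday of its month.
August 2026 — 2nd Thursday is August 13, 2026.
2nd Thursday of September 2026: September 10, 2026.
October 2026 — 2nd Thursday is October 8, 2026.
2nd Thursday of November 2026: November 12, 2026.
2nd Thursday of December 2026: December 10, 2026.
January 2027 — 2nd Thursday is January 14, 2027.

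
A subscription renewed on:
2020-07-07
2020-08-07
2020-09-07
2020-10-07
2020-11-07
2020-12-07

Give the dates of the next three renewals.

Each date is the 7th; the gaps (31, 31, 30, 31, 30) track the month lengths.
The rule is the 7th of each month.
January 2021: 2021-01-07.
February 2021: 2021-02-07.
March 2021: 2021-03-07.

2021-01-07, 2021-02-07, 2021-03-07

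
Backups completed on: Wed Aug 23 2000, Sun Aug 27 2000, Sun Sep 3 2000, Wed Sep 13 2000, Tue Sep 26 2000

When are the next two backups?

The spacing grows by 3 each time: 4, 7, 10, 13 days.
Next gap: 16 days. Tue Sep 26 2000 + 16 days = Thu Oct 12 2000.
Next gap: 19 days. Thu Oct 12 2000 + 19 days = Tue Oct 31 2000.

Thu Oct 12 2000, Tue Oct 31 2000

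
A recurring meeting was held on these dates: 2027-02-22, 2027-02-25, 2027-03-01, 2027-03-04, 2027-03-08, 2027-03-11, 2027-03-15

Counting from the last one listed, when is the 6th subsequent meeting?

Every event lands on a Monday or Thursday (gaps cycle 3, 4, 3, 4, 3, 4).
So the schedule is: every Monday and Thursday.
The following Thursday is 2027-03-18.
Next Monday: 2027-03-22.
Next Thursday: 2027-03-25.
The following Monday is 2027-03-29.
The following Thursday is 2027-04-01.
Next Monday: 2027-04-05.

2027-04-05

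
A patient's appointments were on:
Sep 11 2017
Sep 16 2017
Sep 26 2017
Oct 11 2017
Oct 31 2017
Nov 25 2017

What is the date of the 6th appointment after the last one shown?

The spacing grows by 5 each time: 5, 10, 15, 20, 25 days.
Next gap: 30 days. Nov 25 2017 + 30 days = Dec 25 2017.
Next gap: 35 days. Dec 25 2017 + 35 days = Jan 29 2018.
Next gap: 40 days. Jan 29 2018 + 40 days = Mar 10 2018.
Next gap: 45 days. Mar 10 2018 + 45 days = Apr 24 2018.
Next gap: 50 days. Apr 24 2018 + 50 days = Jun 13 2018.
Next gap: 55 days. Jun 13 2018 + 55 days = Aug 7 2018.

Aug 7 2018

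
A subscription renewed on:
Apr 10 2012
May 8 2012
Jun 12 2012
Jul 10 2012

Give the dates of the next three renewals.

Aug 14 2012, Sep 11 2012, Oct 9 2012

All dates are Tuesdays, 28, 35, 28 days apart.
Specifically, the 2nd Tuesday of each month.
2nd Tuesday of August 2012: Aug 14 2012.
September 2012 — 2nd Tuesday is Sep 11 2012.
2nd Tuesday of October 2012: Oct 9 2012.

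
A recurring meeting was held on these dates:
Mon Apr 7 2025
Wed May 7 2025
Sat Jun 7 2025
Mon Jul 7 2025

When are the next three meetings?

Thu Aug 7 2025, Sun Sep 7 2025, Tue Oct 7 2025

Gaps: 30, 31, 30 days — not constant. Every event is on the 7th of the month.
Pattern: the 7th of each month.
Next: August 2025 → Thu Aug 7 2025.
Next: September 2025 → Sun Sep 7 2025.
Next: October 2025 → Tue Oct 7 2025.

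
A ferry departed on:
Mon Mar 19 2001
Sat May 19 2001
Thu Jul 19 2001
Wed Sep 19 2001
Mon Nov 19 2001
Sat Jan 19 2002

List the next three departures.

Tue Mar 19 2002, Sun May 19 2002, Fri Jul 19 2002

The day-of-month is always 19 (61, 61, 62, 61, 61 days between events).
So this recurs on the 19th of every 2 months.
March 2002: Tue Mar 19 2002.
Next: May 2002 → Sun May 19 2002.
Next: July 2002 → Fri Jul 19 2002.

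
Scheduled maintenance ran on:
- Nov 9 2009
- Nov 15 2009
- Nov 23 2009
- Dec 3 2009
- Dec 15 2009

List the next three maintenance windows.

Dec 29 2009, Jan 14 2010, Feb 1 2010

Gaps: 6, 8, 10, 12 days — each gap is 2 larger than the previous one.
Next gap: 14 days. Dec 15 2009 + 14 days = Dec 29 2009.
Next gap: 16 days. Dec 29 2009 + 16 days = Jan 14 2010.
Next gap: 18 days. Jan 14 2010 + 18 days = Feb 1 2010.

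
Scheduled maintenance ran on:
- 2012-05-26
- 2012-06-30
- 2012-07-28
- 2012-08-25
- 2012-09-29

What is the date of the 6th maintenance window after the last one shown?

2013-03-30

All Saturdays; the gaps (35, 28, 28, 35) vary with month length.
This is the last Saturday of each month.
Last Saturday of October 2012: 2012-10-27.
Last Saturday of November 2012: 2012-11-24.
December 2012 ends with Saturday 2012-12-29.
January 2013 ends with Saturday 2013-01-26.
February 2013 ends with Saturday 2013-02-23.
Last Saturday of March 2013: 2013-03-30.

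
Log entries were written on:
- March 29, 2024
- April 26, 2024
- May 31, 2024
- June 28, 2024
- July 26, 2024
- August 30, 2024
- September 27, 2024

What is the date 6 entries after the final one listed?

March 28, 2025

All Fridays; the gaps (28, 35, 28, 28, 35, 28) vary with month length.
This is the last Friday of each month.
October 2024 ends with Friday October 25, 2024.
November 2024 ends with Friday November 29, 2024.
December 2024 ends with Friday December 27, 2024.
Last Friday of January 2025: January 31, 2025.
February 2025 ends with Friday February 28, 2025.
March 2025 ends with Friday March 28, 2025.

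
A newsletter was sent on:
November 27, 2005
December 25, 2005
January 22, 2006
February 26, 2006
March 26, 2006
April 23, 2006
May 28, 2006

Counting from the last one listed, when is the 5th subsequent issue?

October 22, 2006

All dates are Sundays, 28, 28, 35, 28, 28, 35 days apart.
Specifically, the 4th Sunday of each month.
June 2006 — 4th Sunday is June 25, 2006.
4th Sunday of July 2006: July 23, 2006.
August 2006 — 4th Sunday is August 27, 2006.
September 2006 — 4th Sunday is September 24, 2006.
October 2006 — 4th Sunday is October 22, 2006.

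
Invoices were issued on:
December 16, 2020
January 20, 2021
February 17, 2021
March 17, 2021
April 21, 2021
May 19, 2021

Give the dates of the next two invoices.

All dates are Wednesdays, 35, 28, 28, 35, 28 days apart.
Specifically, the 3rd Wednesday of each month.
3rd Wednesday of June 2021: June 16, 2021.
July 2021 — 3rd Wednesday is July 21, 2021.

June 16, 2021; July 21, 2021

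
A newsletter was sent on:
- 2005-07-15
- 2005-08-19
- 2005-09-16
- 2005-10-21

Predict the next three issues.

Gaps: 35, 28, 35 days — a mix of 28 and 35. Every date is a Friday.
Each is the 3rd Friday of its month.
November 2005 — 3rd Friday is 2005-11-18.
December 2005 — 3rd Friday is 2005-12-16.
January 2006 — 3rd Friday is 2006-01-20.

2005-11-18, 2005-12-16, 2006-01-20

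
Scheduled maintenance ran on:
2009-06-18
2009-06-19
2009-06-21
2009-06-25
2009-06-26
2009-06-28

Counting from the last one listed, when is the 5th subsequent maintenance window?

Every event lands on a Thursday or Friday or Sunday (gaps cycle 1, 2, 4, 1, 2).
So the schedule is: every Thursday, Friday and Sunday.
Next Thursday: 2009-07-02.
Next Friday: 2009-07-03.
Next Sunday: 2009-07-05.
Next Thursday: 2009-07-09.
The following Friday is 2009-07-10.

2009-07-10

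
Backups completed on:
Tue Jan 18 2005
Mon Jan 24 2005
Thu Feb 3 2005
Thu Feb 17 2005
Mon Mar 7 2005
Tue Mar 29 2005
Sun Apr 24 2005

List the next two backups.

Tue May 24 2005, Mon Jun 27 2005

The spacing grows by 4 each time: 6, 10, 14, 18, 22, 26 days.
Next gap: 30 days. Sun Apr 24 2005 + 30 days = Tue May 24 2005.
Next gap: 34 days. Tue May 24 2005 + 34 days = Mon Jun 27 2005.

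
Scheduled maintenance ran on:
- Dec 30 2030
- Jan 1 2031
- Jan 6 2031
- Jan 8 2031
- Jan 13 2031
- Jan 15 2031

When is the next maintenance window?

Jan 20 2031

Every event lands on a Monday or Wednesday (gaps cycle 2, 5, 2, 5, 2).
So the schedule is: every Monday and Wednesday.
Next Monday: Jan 20 2031.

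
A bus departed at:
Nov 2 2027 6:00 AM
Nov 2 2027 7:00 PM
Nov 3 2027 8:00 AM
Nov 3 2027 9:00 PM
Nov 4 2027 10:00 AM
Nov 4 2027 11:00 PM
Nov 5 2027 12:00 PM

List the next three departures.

The interval is a steady 13 hours (13, 13, 13, 13, 13, 13).
Nov 5 2027 12:00 PM + 13 h = Nov 6 2027 1:00 AM.
Nov 6 2027 1:00 AM + 13 h = Nov 6 2027 2:00 PM.
Nov 6 2027 2:00 PM + 13 h = Nov 7 2027 3:00 AM.

Nov 6 2027 1:00 AM, Nov 6 2027 2:00 PM, Nov 7 2027 3:00 AM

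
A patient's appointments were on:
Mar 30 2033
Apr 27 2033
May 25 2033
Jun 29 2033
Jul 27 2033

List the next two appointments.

Every date is a Wednesday; gaps 28, 28, 35, 28 days.
Each is the last Wednesday of its month (at least one falls on the 29th or later, ruling out '4th Wednesday').
August 2033 ends with Wednesday Aug 31 2033.
September 2033 ends with Wednesday Sep 28 2033.

Aug 31 2033, Sep 28 2033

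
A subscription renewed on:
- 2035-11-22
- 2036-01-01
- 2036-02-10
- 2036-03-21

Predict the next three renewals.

2036-04-30, 2036-06-09, 2036-07-19

Every event comes 40 days after the last (40, 40, 40).
2036-03-21 + 40 days = 2036-04-30.
2036-04-30 + 40 days = 2036-06-09.
2036-06-09 + 40 days = 2036-07-19.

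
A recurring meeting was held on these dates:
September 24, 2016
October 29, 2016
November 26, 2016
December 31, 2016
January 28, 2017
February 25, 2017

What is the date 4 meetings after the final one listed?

Every date is a Saturday; gaps 35, 28, 35, 28, 28 days.
Each is the last Saturday of its month (at least one falls on the 29th or later, ruling out '4th Saturday').
March 2017 ends with Saturday March 25, 2017.
April 2017 ends with Saturday April 29, 2017.
May 2017 ends with Saturday May 27, 2017.
June 2017 ends with Saturday June 24, 2017.

June 24, 2017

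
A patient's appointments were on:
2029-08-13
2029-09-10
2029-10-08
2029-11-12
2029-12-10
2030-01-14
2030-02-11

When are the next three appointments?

These are Mondays at 28- or 35-day spacing (28, 28, 35, 28, 35, 28).
The pattern: 2nd Monday of the month.
March 2030 — 2nd Monday is 2030-03-11.
2nd Monday of April 2030: 2030-04-08.
May 2030 — 2nd Monday is 2030-05-13.

2030-03-11, 2030-04-08, 2030-05-13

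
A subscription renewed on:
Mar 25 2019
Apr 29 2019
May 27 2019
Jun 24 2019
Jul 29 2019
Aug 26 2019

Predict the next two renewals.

Sep 30 2019, Oct 28 2019

These are Mondays with 35, 28, 28, 35, 28-day gaps.
Each is the final Monday of its month — Apr 29 2019 is past the 28th, so '4th Monday' doesn't fit.
September 2019 ends with Monday Sep 30 2019.
October 2019 ends with Monday Oct 28 2019.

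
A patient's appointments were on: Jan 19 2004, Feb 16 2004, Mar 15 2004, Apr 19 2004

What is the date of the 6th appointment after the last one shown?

Oct 18 2004

These are Mondays at 28- or 35-day spacing (28, 28, 35).
The pattern: 3rd Monday of the month.
3rd Monday of May 2004: May 17 2004.
3rd Monday of June 2004: Jun 21 2004.
July 2004 — 3rd Monday is Jul 19 2004.
August 2004 — 3rd Monday is Aug 16 2004.
September 2004 — 3rd Monday is Sep 20 2004.
October 2004 — 3rd Monday is Oct 18 2004.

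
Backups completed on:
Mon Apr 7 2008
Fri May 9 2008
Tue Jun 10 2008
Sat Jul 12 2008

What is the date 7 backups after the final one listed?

Sat Feb 21 2009

The spacing is 32, 32, 32 days — always 32 days.
Sat Jul 12 2008 + 32 days = Wed Aug 13 2008.
Wed Aug 13 2008 + 32 days = Sun Sep 14 2008.
Sun Sep 14 2008 + 32 days = Thu Oct 16 2008.
Thu Oct 16 2008 + 32 days = Mon Nov 17 2008.
Mon Nov 17 2008 + 32 days = Fri Dec 19 2008.
Fri Dec 19 2008 + 32 days = Tue Jan 20 2009.
Tue Jan 20 2009 + 32 days = Sat Feb 21 2009.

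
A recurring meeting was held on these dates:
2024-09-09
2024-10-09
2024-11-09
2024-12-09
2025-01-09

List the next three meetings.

Gaps: 30, 31, 30, 31 days — not constant. Every event is on the 9th of the month.
Pattern: the 9th of each month.
Next: February 2025 → 2025-02-09.
March 2025: 2025-03-09.
Next: April 2025 → 2025-04-09.

2025-02-09, 2025-03-09, 2025-04-09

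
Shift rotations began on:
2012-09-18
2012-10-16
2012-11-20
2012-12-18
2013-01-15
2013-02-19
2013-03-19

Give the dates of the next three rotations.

These are Tuesdays at 28- or 35-day spacing (28, 35, 28, 28, 35, 28).
The pattern: 3rd Tuesday of the month.
April 2013 — 3rd Tuesday is 2013-04-16.
May 2013 — 3rd Tuesday is 2013-05-21.
June 2013 — 3rd Tuesday is 2013-06-18.

2013-04-16, 2013-05-21, 2013-06-18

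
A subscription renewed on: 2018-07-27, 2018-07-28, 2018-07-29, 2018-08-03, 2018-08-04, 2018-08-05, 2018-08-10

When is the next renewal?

2018-08-11

Gaps: 1, 1, 5, 1, 1, 5 days — not constant, but cyclic with period 3.
The events fall on every Friday, Saturday and Sunday.
Next Saturday: 2018-08-11.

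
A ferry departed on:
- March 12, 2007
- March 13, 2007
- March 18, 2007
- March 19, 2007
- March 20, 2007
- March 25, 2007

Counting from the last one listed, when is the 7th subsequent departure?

Every event lands on a Monday or Tuesday or Sunday (gaps cycle 1, 5, 1, 1, 5).
So the schedule is: every Monday, Tuesday and Sunday.
Next Monday: March 26, 2007.
The following Tuesday is March 27, 2007.
Next Sunday: April 1, 2007.
Next Monday: April 2, 2007.
Next Tuesday: April 3, 2007.
Next Sunday: April 8, 2007.
The following Monday is April 9, 2007.

April 9, 2007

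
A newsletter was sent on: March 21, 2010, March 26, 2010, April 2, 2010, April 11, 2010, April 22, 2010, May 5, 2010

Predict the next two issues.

Intervals are 5, 7, 9, 11, 13 days — an arithmetic progression with common difference 2.
Next gap: 15 days. May 5, 2010 + 15 days = May 20, 2010.
Next gap: 17 days. May 20, 2010 + 17 days = June 6, 2010.

May 20, 2010; June 6, 2010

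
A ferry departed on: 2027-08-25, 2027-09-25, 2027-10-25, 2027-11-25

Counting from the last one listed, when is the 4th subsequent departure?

2028-03-25

Gaps: 31, 30, 31 days — not constant. Every event is on the 25th of the month.
Pattern: the 25th of each month.
Next: December 2027 → 2027-12-25.
Next: January 2028 → 2028-01-25.
February 2028: 2028-02-25.
March 2028: 2028-03-25.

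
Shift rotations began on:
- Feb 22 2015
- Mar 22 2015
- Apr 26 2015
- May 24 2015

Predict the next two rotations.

All dates are Sundays, 28, 35, 28 days apart.
Specifically, the 4th Sunday of each month.
4th Sunday of June 2015: Jun 28 2015.
4th Sunday of July 2015: Jul 26 2015.

Jun 28 2015, Jul 26 2015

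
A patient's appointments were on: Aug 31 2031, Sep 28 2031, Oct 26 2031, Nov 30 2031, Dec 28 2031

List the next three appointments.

These are Sundays with 28, 28, 35, 28-day gaps.
Each is the final Sunday of its month — Aug 31 2031 is past the 28th, so '4th Sunday' doesn't fit.
January 2032 ends with Sunday Jan 25 2032.
Last Sunday of February 2032: Feb 29 2032.
March 2032 ends with Sunday Mar 28 2032.

Jan 25 2032, Feb 29 2032, Mar 28 2032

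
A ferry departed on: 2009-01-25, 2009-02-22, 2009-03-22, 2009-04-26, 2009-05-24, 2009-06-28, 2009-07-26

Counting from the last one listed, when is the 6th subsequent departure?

Gaps: 28, 28, 35, 28, 35, 28 days — a mix of 28 and 35. Every date is a Sunday.
Each is the 4th Sunday of its month.
4th Sunday of August 2009: 2009-08-23.
September 2009 — 4th Sunday is 2009-09-27.
October 2009 — 4th Sunday is 2009-10-25.
4th Sunday of November 2009: 2009-11-22.
4th Sunday of December 2009: 2009-12-27.
4th Sunday of January 2010: 2010-01-24.

2010-01-24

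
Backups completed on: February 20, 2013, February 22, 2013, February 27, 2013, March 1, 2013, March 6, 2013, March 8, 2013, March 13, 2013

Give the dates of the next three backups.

March 15, 2013; March 20, 2013; March 22, 2013

Gaps: 2, 5, 2, 5, 2, 5 days — not constant, but cyclic with period 2.
The events fall on every Wednesday and Friday.
The following Friday is March 15, 2013.
Next Wednesday: March 20, 2013.
The following Friday is March 22, 2013.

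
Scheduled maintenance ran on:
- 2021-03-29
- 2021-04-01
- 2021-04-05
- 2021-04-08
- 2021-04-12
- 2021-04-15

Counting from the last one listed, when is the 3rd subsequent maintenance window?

2021-04-26

Gaps: 3, 4, 3, 4, 3 days — not constant, but cyclic with period 2.
The events fall on every Monday and Thursday.
Next Monday: 2021-04-19.
The following Thursday is 2021-04-22.
The following Monday is 2021-04-26.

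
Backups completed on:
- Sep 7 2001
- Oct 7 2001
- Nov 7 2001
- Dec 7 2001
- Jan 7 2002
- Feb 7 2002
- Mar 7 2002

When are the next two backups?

Apr 7 2002, May 7 2002

Gaps: 30, 31, 30, 31, 31, 28 days — not constant. Every event is on the 7th of the month.
Pattern: the 7th of each month.
Next: April 2002 → Apr 7 2002.
May 2002: May 7 2002.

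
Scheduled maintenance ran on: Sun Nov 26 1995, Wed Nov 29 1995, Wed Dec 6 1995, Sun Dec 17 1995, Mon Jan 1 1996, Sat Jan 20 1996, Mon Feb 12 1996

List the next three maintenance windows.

The spacing grows by 4 each time: 3, 7, 11, 15, 19, 23 days.
Next gap: 27 days. Mon Feb 12 1996 + 27 days = Sun Mar 10 1996.
Next gap: 31 days. Sun Mar 10 1996 + 31 days = Wed Apr 10 1996.
Next gap: 35 days. Wed Apr 10 1996 + 35 days = Wed May 15 1996.

Sun Mar 10 1996, Wed Apr 10 1996, Wed May 15 1996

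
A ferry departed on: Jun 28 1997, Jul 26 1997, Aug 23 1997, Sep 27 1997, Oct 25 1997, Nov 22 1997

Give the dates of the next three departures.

Dec 27 1997, Jan 24 1998, Feb 28 1998

These are Saturdays at 28- or 35-day spacing (28, 28, 35, 28, 28).
The pattern: 4th Saturday of the month.
4th Saturday of December 1997: Dec 27 1997.
January 1998 — 4th Saturday is Jan 24 1998.
February 1998 — 4th Saturday is Feb 28 1998.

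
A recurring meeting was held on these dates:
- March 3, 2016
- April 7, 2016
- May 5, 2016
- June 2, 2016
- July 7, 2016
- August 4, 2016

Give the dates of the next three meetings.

These are Thursdays at 28- or 35-day spacing (35, 28, 28, 35, 28).
The pattern: 1st Thursday of the month.
1st Thursday of September 2016: September 1, 2016.
1st Thursday of October 2016: October 6, 2016.
November 2016 — 1st Thursday is November 3, 2016.

September 1, 2016; October 6, 2016; November 3, 2016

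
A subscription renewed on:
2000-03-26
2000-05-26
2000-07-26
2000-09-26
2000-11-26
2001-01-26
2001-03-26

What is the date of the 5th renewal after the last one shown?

Each date is the 26th; the gaps (61, 61, 62, 61, 61, 59) track the month lengths.
The rule is the 26th of every 2 months.
Next: May 2001 → 2001-05-26.
July 2001: 2001-07-26.
September 2001: 2001-09-26.
November 2001: 2001-11-26.
January 2002: 2002-01-26.

2002-01-26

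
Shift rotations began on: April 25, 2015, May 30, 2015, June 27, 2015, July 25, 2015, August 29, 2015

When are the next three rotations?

September 26, 2015; October 31, 2015; November 28, 2015

All Saturdays; the gaps (35, 28, 28, 35) vary with month length.
This is the last Saturday of each month.
Last Saturday of September 2015: September 26, 2015.
Last Saturday of October 2015: October 31, 2015.
November 2015 ends with Saturday November 28, 2015.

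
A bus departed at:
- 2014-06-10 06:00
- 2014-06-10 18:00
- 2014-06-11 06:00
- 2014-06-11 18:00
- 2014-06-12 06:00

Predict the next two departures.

The interval is a steady 12 hours (12, 12, 12, 12).
2014-06-12 06:00 + 12 h = 2014-06-12 18:00.
2014-06-12 18:00 + 12 h = 2014-06-13 06:00.

2014-06-12 18:00, 2014-06-13 06:00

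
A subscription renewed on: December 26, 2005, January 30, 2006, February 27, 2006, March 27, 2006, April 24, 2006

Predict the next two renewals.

Every date is a Monday; gaps 35, 28, 28, 28 days.
Each is the last Monday of its month (at least one falls on the 29th or later, ruling out '4th Monday').
May 2006 ends with Monday May 29, 2006.
June 2006 ends with Monday June 26, 2006.

May 29, 2006; June 26, 2006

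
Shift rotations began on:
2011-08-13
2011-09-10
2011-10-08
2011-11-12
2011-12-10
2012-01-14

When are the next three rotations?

All dates are Saturdays, 28, 28, 35, 28, 35 days apart.
Specifically, the 2nd Saturday of each month.
February 2012 — 2nd Saturday is 2012-02-11.
March 2012 — 2nd Saturday is 2012-03-10.
April 2012 — 2nd Saturday is 2012-04-14.

2012-02-11, 2012-03-10, 2012-04-14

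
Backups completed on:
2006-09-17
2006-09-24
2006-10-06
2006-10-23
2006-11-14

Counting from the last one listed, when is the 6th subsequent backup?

The spacing grows by 5 each time: 7, 12, 17, 22 days.
Next gap: 27 days. 2006-11-14 + 27 days = 2006-12-11.
Next gap: 32 days. 2006-12-11 + 32 days = 2007-01-12.
Next gap: 37 days. 2007-01-12 + 37 days = 2007-02-18.
Next gap: 42 days. 2007-02-18 + 42 days = 2007-04-01.
Next gap: 47 days. 2007-04-01 + 47 days = 2007-05-18.
Next gap: 52 days. 2007-05-18 + 52 days = 2007-07-09.

2007-07-09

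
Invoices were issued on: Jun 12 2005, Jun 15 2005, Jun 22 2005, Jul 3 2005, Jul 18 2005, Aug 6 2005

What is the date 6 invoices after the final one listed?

Intervals are 3, 7, 11, 15, 19 days — an arithmetic progression with common difference 4.
Next gap: 23 days. Aug 6 2005 + 23 days = Aug 29 2005.
Next gap: 27 days. Aug 29 2005 + 27 days = Sep 25 2005.
Next gap: 31 days. Sep 25 2005 + 31 days = Oct 26 2005.
Next gap: 35 days. Oct 26 2005 + 35 days = Nov 30 2005.
Next gap: 39 days. Nov 30 2005 + 39 days = Jan 8 2006.
Next gap: 43 days. Jan 8 2006 + 43 days = Feb 20 2006.

Feb 20 2006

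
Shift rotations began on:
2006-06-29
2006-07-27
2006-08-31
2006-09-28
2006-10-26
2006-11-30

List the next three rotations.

These are Thursdays with 28, 35, 28, 28, 35-day gaps.
Each is the final Thursday of its month — 2006-06-29 is past the 28th, so '4th Thursday' doesn't fit.
Last Thursday of December 2006: 2006-12-28.
Last Thursday of January 2007: 2007-01-25.
Last Thursday of February 2007: 2007-02-22.

2006-12-28, 2007-01-25, 2007-02-22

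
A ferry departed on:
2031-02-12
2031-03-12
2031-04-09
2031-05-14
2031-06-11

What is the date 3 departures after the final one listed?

Gaps: 28, 28, 35, 28 days — a mix of 28 and 35. Every date is a Wednesday.
Each is the 2nd Wednesday of its month.
2nd Wednesday of July 2031: 2031-07-09.
2nd Wednesday of August 2031: 2031-08-13.
September 2031 — 2nd Wednesday is 2031-09-10.

2031-09-10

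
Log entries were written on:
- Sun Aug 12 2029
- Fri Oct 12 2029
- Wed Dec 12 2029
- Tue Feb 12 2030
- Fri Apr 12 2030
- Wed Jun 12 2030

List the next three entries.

Mon Aug 12 2030, Sat Oct 12 2030, Thu Dec 12 2030

The day-of-month is always 12 (61, 61, 62, 59, 61 days between events).
So this recurs on the 12th of every 2 months.
August 2030: Mon Aug 12 2030.
Next: October 2030 → Sat Oct 12 2030.
Next: December 2030 → Thu Dec 12 2030.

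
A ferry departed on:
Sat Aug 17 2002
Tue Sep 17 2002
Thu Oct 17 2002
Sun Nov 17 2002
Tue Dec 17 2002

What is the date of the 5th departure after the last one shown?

Sat May 17 2003

Each date is the 17th; the gaps (31, 30, 31, 30) track the month lengths.
The rule is the 17th of each month.
Next: January 2003 → Fri Jan 17 2003.
Next: February 2003 → Mon Feb 17 2003.
Next: March 2003 → Mon Mar 17 2003.
April 2003: Thu Apr 17 2003.
Next: May 2003 → Sat May 17 2003.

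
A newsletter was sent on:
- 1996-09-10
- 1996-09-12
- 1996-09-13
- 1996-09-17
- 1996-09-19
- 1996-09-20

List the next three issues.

1996-09-24, 1996-09-26, 1996-09-27

Gaps: 2, 1, 4, 2, 1 days — not constant, but cyclic with period 3.
The events fall on every Tuesday, Thursday and Friday.
The following Tuesday is 1996-09-24.
The following Thursday is 1996-09-26.
The following Friday is 1996-09-27.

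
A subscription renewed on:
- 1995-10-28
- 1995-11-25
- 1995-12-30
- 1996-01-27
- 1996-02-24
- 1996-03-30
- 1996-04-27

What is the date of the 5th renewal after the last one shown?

Every date is a Saturday; gaps 28, 35, 28, 28, 35, 28 days.
Each is the last Saturday of its month (at least one falls on the 29th or later, ruling out '4th Saturday').
May 1996 ends with Saturday 1996-05-25.
Last Saturday of June 1996: 1996-06-29.
Last Saturday of July 1996: 1996-07-27.
Last Saturday of August 1996: 1996-08-31.
Last Saturday of September 1996: 1996-09-28.

1996-09-28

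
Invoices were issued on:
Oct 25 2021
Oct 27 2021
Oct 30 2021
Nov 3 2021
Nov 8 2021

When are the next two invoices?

Gaps: 2, 3, 4, 5 days — each gap is 1 larger than the previous one.
Next gap: 6 days. Nov 8 2021 + 6 days = Nov 14 2021.
Next gap: 7 days. Nov 14 2021 + 7 days = Nov 21 2021.

Nov 14 2021, Nov 21 2021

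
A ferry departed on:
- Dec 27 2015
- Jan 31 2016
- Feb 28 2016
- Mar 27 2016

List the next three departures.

Apr 24 2016, May 29 2016, Jun 26 2016

These are Sundays with 35, 28, 28-day gaps.
Each is the final Sunday of its month — Jan 31 2016 is past the 28th, so '4th Sunday' doesn't fit.
April 2016 ends with Sunday Apr 24 2016.
May 2016 ends with Sunday May 29 2016.
Last Sunday of June 2016: Jun 26 2016.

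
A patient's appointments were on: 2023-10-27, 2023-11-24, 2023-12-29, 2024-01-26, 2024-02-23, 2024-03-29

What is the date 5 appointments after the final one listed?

2024-08-30

All Fridays; the gaps (28, 35, 28, 28, 35) vary with month length.
This is the last Friday of each month.
April 2024 ends with Friday 2024-04-26.
Last Friday of May 2024: 2024-05-31.
Last Friday of June 2024: 2024-06-28.
Last Friday of July 2024: 2024-07-26.
Last Friday of August 2024: 2024-08-30.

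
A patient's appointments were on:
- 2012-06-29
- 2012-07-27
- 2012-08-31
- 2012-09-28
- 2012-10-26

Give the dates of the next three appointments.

2012-11-30, 2012-12-28, 2013-01-25

All Fridays; the gaps (28, 35, 28, 28) vary with month length.
This is the last Friday of each month.
November 2012 ends with Friday 2012-11-30.
December 2012 ends with Friday 2012-12-28.
January 2013 ends with Friday 2013-01-25.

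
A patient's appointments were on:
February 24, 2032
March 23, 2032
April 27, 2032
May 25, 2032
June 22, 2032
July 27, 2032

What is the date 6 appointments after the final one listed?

January 25, 2033

Gaps: 28, 35, 28, 28, 35 days — a mix of 28 and 35. Every date is a Tuesday.
Each is the 4th Tuesday of its month.
4th Tuesday of August 2032: August 24, 2032.
September 2032 — 4th Tuesday is September 28, 2032.
October 2032 — 4th Tuesday is October 26, 2032.
4th Tuesday of November 2032: November 23, 2032.
4th Tuesday of December 2032: December 28, 2032.
4th Tuesday of January 2033: January 25, 2033.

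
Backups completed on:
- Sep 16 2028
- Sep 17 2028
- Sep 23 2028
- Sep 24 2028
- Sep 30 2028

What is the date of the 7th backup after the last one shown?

Oct 22 2028

The gap pattern 1, 6, 1, 6 repeats every 2 events.
These are the Saturdays and Sundays of each week.
Next Sunday: Oct 1 2028.
The following Saturday is Oct 7 2028.
Next Sunday: Oct 8 2028.
Next Saturday: Oct 14 2028.
The following Sunday is Oct 15 2028.
Next Saturday: Oct 21 2028.
The following Sunday is Oct 22 2028.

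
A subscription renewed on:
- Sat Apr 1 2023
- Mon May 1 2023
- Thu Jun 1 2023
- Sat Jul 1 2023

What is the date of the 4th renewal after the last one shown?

Wed Nov 1 2023

Each date is the 1st; the gaps (30, 31, 30) track the month lengths.
The rule is the 1st of each month.
August 2023: Tue Aug 1 2023.
Next: September 2023 → Fri Sep 1 2023.
Next: October 2023 → Sun Oct 1 2023.
Next: November 2023 → Wed Nov 1 2023.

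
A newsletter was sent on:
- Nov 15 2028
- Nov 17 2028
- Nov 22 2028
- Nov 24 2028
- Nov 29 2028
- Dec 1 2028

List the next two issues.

Gaps: 2, 5, 2, 5, 2 days — not constant, but cyclic with period 2.
The events fall on every Wednesday and Friday.
Next Wednesday: Dec 6 2028.
The following Friday is Dec 8 2028.

Dec 6 2028, Dec 8 2028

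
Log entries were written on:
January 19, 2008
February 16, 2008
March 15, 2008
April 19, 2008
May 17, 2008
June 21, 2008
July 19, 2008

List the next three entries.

Gaps: 28, 28, 35, 28, 35, 28 days — a mix of 28 and 35. Every date is a Saturday.
Each is the 3rd Saturday of its month.
August 2008 — 3rd Saturday is August 16, 2008.
3rd Saturday of September 2008: September 20, 2008.
October 2008 — 3rd Saturday is October 18, 2008.

August 16, 2008; September 20, 2008; October 18, 2008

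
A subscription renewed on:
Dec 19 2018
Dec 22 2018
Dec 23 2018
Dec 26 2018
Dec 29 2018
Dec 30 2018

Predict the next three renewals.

Every event lands on a Wednesday or Saturday or Sunday (gaps cycle 3, 1, 3, 3, 1).
So the schedule is: every Wednesday, Saturday and Sunday.
Next Wednesday: Jan 2 2019.
The following Saturday is Jan 5 2019.
Next Sunday: Jan 6 2019.

Jan 2 2019, Jan 5 2019, Jan 6 2019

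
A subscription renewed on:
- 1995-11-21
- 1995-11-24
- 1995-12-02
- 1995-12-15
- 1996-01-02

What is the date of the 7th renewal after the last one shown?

1996-09-24

The spacing grows by 5 each time: 3, 8, 13, 18 days.
Next gap: 23 days. 1996-01-02 + 23 days = 1996-01-25.
Next gap: 28 days. 1996-01-25 + 28 days = 1996-02-22.
Next gap: 33 days. 1996-02-22 + 33 days = 1996-03-26.
Next gap: 38 days. 1996-03-26 + 38 days = 1996-05-03.
Next gap: 43 days. 1996-05-03 + 43 days = 1996-06-15.
Next gap: 48 days. 1996-06-15 + 48 days = 1996-08-02.
Next gap: 53 days. 1996-08-02 + 53 days = 1996-09-24.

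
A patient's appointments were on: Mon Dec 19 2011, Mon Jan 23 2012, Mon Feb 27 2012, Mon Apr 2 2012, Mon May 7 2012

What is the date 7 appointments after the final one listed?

Mon Jan 7 2013

Every event comes 35 days after the last (35, 35, 35, 35).
Mon May 7 2012 + 35 days = Mon Jun 11 2012.
Mon Jun 11 2012 + 35 days = Mon Jul 16 2012.
Mon Jul 16 2012 + 35 days = Mon Aug 20 2012.
Mon Aug 20 2012 + 35 days = Mon Sep 24 2012.
Mon Sep 24 2012 + 35 days = Mon Oct 29 2012.
Mon Oct 29 2012 + 35 days = Mon Dec 3 2012.
Mon Dec 3 2012 + 35 days = Mon Jan 7 2013.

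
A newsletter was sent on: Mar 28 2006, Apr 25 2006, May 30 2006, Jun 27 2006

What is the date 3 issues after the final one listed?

Sep 26 2006

All Tuesdays; the gaps (28, 35, 28) vary with month length.
This is the last Tuesday of each month.
July 2006 ends with Tuesday Jul 25 2006.
August 2006 ends with Tuesday Aug 29 2006.
Last Tuesday of September 2006: Sep 26 2006.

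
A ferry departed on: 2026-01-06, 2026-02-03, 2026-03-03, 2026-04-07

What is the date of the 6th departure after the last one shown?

All dates are Tuesdays, 28, 28, 35 days apart.
Specifically, the 1st Tuesday of each month.
1st Tuesday of May 2026: 2026-05-05.
1st Tuesday of June 2026: 2026-06-02.
1st Tuesday of July 2026: 2026-07-07.
August 2026 — 1st Tuesday is 2026-08-04.
September 2026 — 1st Tuesday is 2026-09-01.
October 2026 — 1st Tuesday is 2026-10-06.

2026-10-06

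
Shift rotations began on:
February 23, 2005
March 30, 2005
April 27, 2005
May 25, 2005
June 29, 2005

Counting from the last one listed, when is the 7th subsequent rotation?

January 25, 2006

Every date is a Wednesday; gaps 35, 28, 28, 35 days.
Each is the last Wednesday of its month (at least one falls on the 29th or later, ruling out '4th Wednesday').
July 2005 ends with Wednesday July 27, 2005.
August 2005 ends with Wednesday August 31, 2005.
September 2005 ends with Wednesday September 28, 2005.
Last Wednesday of October 2005: October 26, 2005.
November 2005 ends with Wednesday November 30, 2005.
December 2005 ends with Wednesday December 28, 2005.
January 2006 ends with Wednesday January 25, 2006.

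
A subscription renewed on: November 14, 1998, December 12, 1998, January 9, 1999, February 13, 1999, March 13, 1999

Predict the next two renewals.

These are Saturdays at 28- or 35-day spacing (28, 28, 35, 28).
The pattern: 2nd Saturday of the month.
2nd Saturday of April 1999: April 10, 1999.
May 1999 — 2nd Saturday is May 8, 1999.

April 10, 1999; May 8, 1999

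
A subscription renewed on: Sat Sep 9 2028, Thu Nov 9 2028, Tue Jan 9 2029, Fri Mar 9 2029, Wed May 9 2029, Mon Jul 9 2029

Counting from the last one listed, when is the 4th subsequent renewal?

Each date is the 9th; the gaps (61, 61, 59, 61, 61) track the month lengths.
The rule is the 9th of every 2 months.
Next: September 2029 → Sun Sep 9 2029.
Next: November 2029 → Fri Nov 9 2029.
January 2030: Wed Jan 9 2030.
Next: March 2030 → Sat Mar 9 2030.

Sat Mar 9 2030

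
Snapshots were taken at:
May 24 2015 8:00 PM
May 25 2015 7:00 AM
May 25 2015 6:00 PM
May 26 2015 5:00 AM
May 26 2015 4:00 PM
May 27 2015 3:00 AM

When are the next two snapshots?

Spacing: 11, 11, 11, 11, 11 h — constant 11 h.
May 27 2015 3:00 AM + 11 h = May 27 2015 2:00 PM.
May 27 2015 2:00 PM + 11 h = May 28 2015 1:00 AM.

May 27 2015 2:00 PM, May 28 2015 1:00 AM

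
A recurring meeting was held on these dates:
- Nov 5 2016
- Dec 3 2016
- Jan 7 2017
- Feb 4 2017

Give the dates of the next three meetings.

Mar 4 2017, Apr 1 2017, May 6 2017

All dates are Saturdays, 28, 35, 28 days apart.
Specifically, the 1st Saturday of each month.
March 2017 — 1st Saturday is Mar 4 2017.
1st Saturday of April 2017: Apr 1 2017.
May 2017 — 1st Saturday is May 6 2017.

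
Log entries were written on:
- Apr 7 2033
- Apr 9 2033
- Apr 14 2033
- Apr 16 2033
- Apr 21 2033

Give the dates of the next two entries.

Apr 23 2033, Apr 28 2033

Every event lands on a Thursday or Saturday (gaps cycle 2, 5, 2, 5).
So the schedule is: every Thursday and Saturday.
Next Saturday: Apr 23 2033.
Next Thursday: Apr 28 2033.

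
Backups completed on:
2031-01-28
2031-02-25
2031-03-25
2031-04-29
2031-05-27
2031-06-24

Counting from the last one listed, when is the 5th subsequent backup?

These are Tuesdays with 28, 28, 35, 28, 28-day gaps.
Each is the final Tuesday of its month — 2031-04-29 is past the 28th, so '4th Tuesday' doesn't fit.
Last Tuesday of July 2031: 2031-07-29.
August 2031 ends with Tuesday 2031-08-26.
September 2031 ends with Tuesday 2031-09-30.
Last Tuesday of October 2031: 2031-10-28.
November 2031 ends with Tuesday 2031-11-25.

2031-11-25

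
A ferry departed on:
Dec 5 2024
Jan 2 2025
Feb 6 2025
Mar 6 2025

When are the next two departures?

Apr 3 2025, May 1 2025

Gaps: 28, 35, 28 days — a mix of 28 and 35. Every date is a Thursday.
Each is the 1st Thursday of its month.
April 2025 — 1st Thursday is Apr 3 2025.
May 2025 — 1st Thursday is May 1 2025.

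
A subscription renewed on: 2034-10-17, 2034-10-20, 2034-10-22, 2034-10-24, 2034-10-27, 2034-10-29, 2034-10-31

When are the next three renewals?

The gap pattern 3, 2, 2, 3, 2, 2 repeats every 3 events.
These are the Tuesdays, Fridays and Sundays of each week.
Next Friday: 2034-11-03.
The following Sunday is 2034-11-05.
Next Tuesday: 2034-11-07.

2034-11-03, 2034-11-05, 2034-11-07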